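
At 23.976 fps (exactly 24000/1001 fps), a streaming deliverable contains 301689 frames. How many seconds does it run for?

12582.945375 seconds

Running time = 301689 / (24000/1001) = 12582.945375 s.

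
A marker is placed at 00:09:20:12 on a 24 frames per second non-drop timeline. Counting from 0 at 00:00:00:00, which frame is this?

Total seconds to the label: (0 × 3600 + 9 × 60 + 20) = 560.
Frame index = 560 × 24 + 12 = 13452.

13452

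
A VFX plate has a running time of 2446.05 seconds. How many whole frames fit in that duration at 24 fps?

58705 frames

Frames = 2446.05 × 24 = 293526/5 ≈ 58705.2000.
Complete frames: 58705.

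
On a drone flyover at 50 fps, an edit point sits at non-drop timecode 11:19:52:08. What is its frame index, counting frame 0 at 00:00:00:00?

2039608

Total seconds to the label: (11 × 3600 + 19 × 60 + 52) = 40792.
Frame index = 40792 × 50 + 8 = 2039608.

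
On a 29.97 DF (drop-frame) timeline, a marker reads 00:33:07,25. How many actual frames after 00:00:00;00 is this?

Complete 10-minute blocks: 3, each 17982 frames → 53946.
Remaining 3 whole minutes in the current block: 1800 + 2 × 1798 = 5396 frames.
Within the current minute: 7 × 30 + 25 − 2 = 233 (labels ;00/;01 skipped at this minute). Total = 53946 + 5396 + 233 = 59575.

59575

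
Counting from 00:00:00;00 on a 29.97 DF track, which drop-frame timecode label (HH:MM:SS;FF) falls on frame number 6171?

00:03:25;27

Ten DF minutes hold 17982 frames, so frame 6171 lies in block 0 (frames 0–17981) with 6171 frames into that block.
The block's first minute is 1800 frames and the rest 1798 each; 6171 frames reaches minute 3, so 0 × 18 + 3 × 2 = 6 labels have been skipped so far.
Adding those back, label number 6171 + 6 = 6177 at 30 labels/s is 205 s + 27 f = 0 h 3 min 25 s frame 27, i.e. 00:03:25;27.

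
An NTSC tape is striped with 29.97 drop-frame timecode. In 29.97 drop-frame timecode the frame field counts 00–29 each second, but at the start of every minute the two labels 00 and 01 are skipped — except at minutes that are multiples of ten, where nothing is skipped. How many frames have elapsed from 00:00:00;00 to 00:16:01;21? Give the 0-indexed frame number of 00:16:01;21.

As if non-drop at 30 labels/s: (0 × 3600 + 16 × 60 + 1) × 30 + 21 = 28851.
Minute boundaries passed: 16; those not divisible by 10: 16 − 1 = 15; dropped labels = 2 × 15 = 30.
Actual frame index = 28851 − 30 = 28821.

28821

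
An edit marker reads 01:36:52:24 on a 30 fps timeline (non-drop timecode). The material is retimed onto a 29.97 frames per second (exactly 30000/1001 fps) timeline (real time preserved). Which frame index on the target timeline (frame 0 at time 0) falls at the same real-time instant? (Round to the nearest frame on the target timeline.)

Source frame index: (1×3600 + 36×60 + 52) × 30 + 24 = 174384.
Real time: 174384 / (30) = 29064/5 s.
Target frame: (29064/5) × (30000/1001) = 24912000/143 ≈ 174209.790 → 174210.

frame 174210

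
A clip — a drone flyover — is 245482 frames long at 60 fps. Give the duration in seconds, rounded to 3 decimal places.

4091.367 seconds

Running time = 245482 × 1/60 = 122741/30 s ≈ 4091.367 s.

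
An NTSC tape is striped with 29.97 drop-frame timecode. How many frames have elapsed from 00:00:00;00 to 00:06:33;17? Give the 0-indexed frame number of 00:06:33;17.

As if non-drop at 30 labels/s: (0 × 3600 + 6 × 60 + 33) × 30 + 17 = 11807.
Minute boundaries passed: 6; those not divisible by 10: 6 − 0 = 6; dropped labels = 2 × 6 = 12.
Actual frame index = 11807 − 12 = 11795.

11795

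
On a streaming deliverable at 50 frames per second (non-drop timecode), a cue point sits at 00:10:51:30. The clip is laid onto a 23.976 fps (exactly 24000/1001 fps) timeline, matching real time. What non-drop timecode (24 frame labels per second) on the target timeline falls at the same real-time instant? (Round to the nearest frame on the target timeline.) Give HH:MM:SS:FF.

00:10:50:23

Source frame index: (0×3600 + 10×60 + 51) × 50 + 30 = 32580.
Real time: 32580 / (50) = 3258/5 s.
Target frame: (3258/5) × (24000/1001) = 15638400/1001 ≈ 15622.777 → 15623.
At 24 labels/s: frame 15623 → 00:10:50:23.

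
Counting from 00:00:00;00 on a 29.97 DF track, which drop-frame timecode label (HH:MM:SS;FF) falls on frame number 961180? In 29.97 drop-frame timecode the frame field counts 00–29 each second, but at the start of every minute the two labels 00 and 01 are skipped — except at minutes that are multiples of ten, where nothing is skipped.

08:54:31;12

Ten DF minutes hold 17982 frames, so frame 961180 lies in block 53 (frames 953046–971027) with 8134 frames into that block.
The block's first minute is 1800 frames and the rest 1798 each; 8134 frames reaches minute 4, so 53 × 18 + 4 × 2 = 962 labels have been skipped so far.
Adding those back, label number 961180 + 962 = 962142 at 30 labels/s is 32071 s + 12 f = 8 h 54 min 31 s frame 12, i.e. 08:54:31;12.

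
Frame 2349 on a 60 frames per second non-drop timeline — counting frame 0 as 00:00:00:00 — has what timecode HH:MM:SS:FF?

00:00:39:09

2349 ÷ 60 = 39 full seconds, remainder 9 frames.
39 s = 0 h 0 min 39 s.
Timecode: 00:00:39:09.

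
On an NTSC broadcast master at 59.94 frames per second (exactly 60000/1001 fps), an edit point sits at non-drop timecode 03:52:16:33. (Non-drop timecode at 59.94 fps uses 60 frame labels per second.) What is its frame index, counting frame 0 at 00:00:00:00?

frame 836193

Total seconds to the label: (3 × 3600 + 52 × 60 + 16) = 13936.
Frame index = 13936 × 60 + 33 = 836193.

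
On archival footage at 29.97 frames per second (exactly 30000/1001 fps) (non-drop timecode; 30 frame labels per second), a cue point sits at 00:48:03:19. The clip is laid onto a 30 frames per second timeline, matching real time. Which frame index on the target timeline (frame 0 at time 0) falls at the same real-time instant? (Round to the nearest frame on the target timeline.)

frame 86596

Source frame index: (0×3600 + 48×60 + 3) × 30 + 19 = 86509.
Real time: 86509 / (30000/1001) = 86595509/30000 s.
Target frame: (86595509/30000) × (30) = 86595509/1000 ≈ 86595.509 → 86596.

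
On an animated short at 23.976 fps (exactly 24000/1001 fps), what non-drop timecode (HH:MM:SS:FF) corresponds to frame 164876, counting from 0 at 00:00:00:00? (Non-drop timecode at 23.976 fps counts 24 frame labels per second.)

01:54:29:20

164876 ÷ 24 = 6869 full seconds, remainder 20 frames.
6869 s = 1 h 54 min 29 s.
Timecode: 01:54:29:20.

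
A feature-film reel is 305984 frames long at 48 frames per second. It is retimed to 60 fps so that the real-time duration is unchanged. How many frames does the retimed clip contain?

Target frames = source frames × (target rate / source rate) = 305984 × (60)/(48) = 305984 × 5/4 = 382480.

382480 frames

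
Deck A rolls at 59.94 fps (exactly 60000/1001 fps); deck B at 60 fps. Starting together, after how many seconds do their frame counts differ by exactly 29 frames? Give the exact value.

The gap grows by |60 − 60000/1001| = 60/1001 frames per second.
Time for a 29-frame gap: 29 ÷ (60/1001) = 29029/60 s.

29029/60 seconds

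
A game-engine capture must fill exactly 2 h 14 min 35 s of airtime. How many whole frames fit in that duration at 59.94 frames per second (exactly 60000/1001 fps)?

484015 frames

2 h 14 min 35 s = 8075 s.
Frames = 8075 × 60000/1001 = 484500000/1001 ≈ 484015.9840.
Complete frames: 484015.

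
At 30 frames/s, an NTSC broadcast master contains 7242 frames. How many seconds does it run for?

241.4 seconds

Running time = 7242 / (30) = 241.4 s.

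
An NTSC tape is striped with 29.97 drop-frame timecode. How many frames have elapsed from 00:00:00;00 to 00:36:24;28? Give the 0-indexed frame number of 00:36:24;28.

Complete 10-minute blocks: 3, each 17982 frames → 53946.
Remaining 6 whole minutes in the current block: 1800 + 5 × 1798 = 10790 frames.
Within the current minute: 24 × 30 + 28 − 2 = 746 (labels ;00/;01 skipped at this minute). Total = 53946 + 10790 + 746 = 65482.

65482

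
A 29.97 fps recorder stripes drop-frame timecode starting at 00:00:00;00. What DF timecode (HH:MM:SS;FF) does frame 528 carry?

Each 10-minute DF block holds 10 × 60 × 30 − 9 × 2 = 17982 frames. 528 ÷ 17982 → 0 full blocks, remainder 528.
Within the partial block the first minute is 1800 frames and each further minute 1798, so 0 further minute boundaries passed. Total skipped labels = 18 × 0 + 2 × 0 = 0.
Non-drop label index = 528 + 0 = 528; at 30 labels/s that is 00:00:17:18, i.e. DF 00:00:17;18.

00:00:17;18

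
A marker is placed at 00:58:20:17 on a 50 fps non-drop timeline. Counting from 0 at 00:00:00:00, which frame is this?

175017

Total seconds to the label: (0 × 3600 + 58 × 60 + 20) = 3500.
Frame index = 3500 × 50 + 17 = 175017.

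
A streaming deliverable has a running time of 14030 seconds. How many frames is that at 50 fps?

Frames = 14030 × 50 = 701500.

701500 frames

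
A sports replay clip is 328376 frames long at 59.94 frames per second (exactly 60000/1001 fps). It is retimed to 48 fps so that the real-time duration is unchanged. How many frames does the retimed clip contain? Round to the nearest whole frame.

262964 frames

Frames at target rate = 328376 × (48) / (60000/1001) = 164352188/625 ≈ 262963.501.
Nearest whole frame: 262964.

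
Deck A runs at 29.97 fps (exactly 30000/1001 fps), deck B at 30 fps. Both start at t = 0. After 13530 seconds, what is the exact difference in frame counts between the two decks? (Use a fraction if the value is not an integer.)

36900/91 frames

A emits 30000/1001 × 13530 = 36900000/91 frames; B emits 30 × 13530 = 405900.
Difference = 36900/91 frames (≈ 405.4945); B is ahead of A.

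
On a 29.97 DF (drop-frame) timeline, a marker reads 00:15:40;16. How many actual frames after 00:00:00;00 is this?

Complete 10-minute blocks: 1, each 17982 frames → 17982.
Remaining 5 whole minutes in the current block: 1800 + 4 × 1798 = 8992 frames.
Within the current minute: 40 × 30 + 16 − 2 = 1214 (labels ;00/;01 skipped at this minute). Total = 17982 + 8992 + 1214 = 28188.

28188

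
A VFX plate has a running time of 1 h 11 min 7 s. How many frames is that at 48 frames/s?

204816 frames

1 h 11 min 7 s = 4267 s.
Frames = 4267 × 48 = 204816.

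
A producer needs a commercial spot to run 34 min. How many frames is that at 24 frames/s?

48960 frames

34 min = 2040 s.
Frames = 2040 × 24 = 48960.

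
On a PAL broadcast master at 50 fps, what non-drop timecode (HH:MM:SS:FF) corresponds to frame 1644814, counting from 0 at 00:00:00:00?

09:08:16:14

1644814 ÷ 50 = 32896 full seconds, remainder 14 frames.
32896 s = 9 h 8 min 16 s.
Timecode: 09:08:16:14.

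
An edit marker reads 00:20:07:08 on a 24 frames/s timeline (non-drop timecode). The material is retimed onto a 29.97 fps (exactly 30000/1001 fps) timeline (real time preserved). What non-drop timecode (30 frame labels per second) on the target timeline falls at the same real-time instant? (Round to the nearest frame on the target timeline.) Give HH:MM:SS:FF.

00:20:06:04

Source frame index: (0×3600 + 20×60 + 7) × 24 + 8 = 28976.
Real time: 28976 / (24) = 3622/3 s.
Target frame: (3622/3) × (30000/1001) = 36220000/1001 ≈ 36183.816 → 36184.
At 30 labels/s: frame 36184 → 00:20:06:04.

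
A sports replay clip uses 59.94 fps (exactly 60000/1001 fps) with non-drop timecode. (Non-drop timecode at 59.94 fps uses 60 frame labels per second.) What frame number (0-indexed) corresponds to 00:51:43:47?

186227

Total seconds to the label: (0 × 3600 + 51 × 60 + 43) = 3103.
Frame index = 3103 × 60 + 47 = 186227.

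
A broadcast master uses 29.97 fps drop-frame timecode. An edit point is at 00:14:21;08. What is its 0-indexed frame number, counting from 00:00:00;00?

Complete 10-minute blocks: 1, each 17982 frames → 17982.
Remaining 4 whole minutes in the current block: 1800 + 3 × 1798 = 7194 frames.
Within the current minute: 21 × 30 + 8 − 2 = 636 (labels ;00/;01 skipped at this minute). Total = 17982 + 7194 + 636 = 25812.

25812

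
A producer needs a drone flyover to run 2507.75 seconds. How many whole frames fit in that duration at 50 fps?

125387 frames

Frames = 2507.75 × 50 = 250775/2 ≈ 125387.5000.
Complete frames: 125387.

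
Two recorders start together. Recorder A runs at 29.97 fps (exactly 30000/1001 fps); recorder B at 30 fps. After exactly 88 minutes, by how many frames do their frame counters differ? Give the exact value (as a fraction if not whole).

88 min = 5280 s.
A emits 30000/1001 × 5280 = 14400000/91 frames; B emits 30 × 5280 = 158400.
Difference = 14400/91 frames (≈ 158.2418); B is ahead of A.

14400/91 frames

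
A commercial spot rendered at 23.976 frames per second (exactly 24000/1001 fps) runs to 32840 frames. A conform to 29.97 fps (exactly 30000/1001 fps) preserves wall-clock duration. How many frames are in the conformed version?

41050 frames

Target frames = source frames × (target rate / source rate) = 32840 × (30000/1001)/(24000/1001) = 32840 × 5/4 = 41050.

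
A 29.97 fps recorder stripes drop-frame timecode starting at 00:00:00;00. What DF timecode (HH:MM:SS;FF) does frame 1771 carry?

Ten DF minutes hold 17982 frames, so frame 1771 lies in block 0 (frames 0–17981) with 1771 frames into that block.
The block's first minute is 1800 frames and the rest 1798 each; 1771 frames reaches minute 0, so 0 × 18 + 0 × 2 = 0 labels have been skipped so far.
Adding those back, label number 1771 + 0 = 1771 at 30 labels/s is 59 s + 1 f = 0 h 0 min 59 s frame 1, i.e. 00:00:59;01.

00:00:59;01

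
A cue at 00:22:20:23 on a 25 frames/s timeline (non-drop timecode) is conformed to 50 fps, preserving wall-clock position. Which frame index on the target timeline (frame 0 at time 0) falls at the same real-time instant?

frame 67046

Source frame index: (0×3600 + 22×60 + 20) × 25 + 23 = 33523.
Real time: 33523 / (25) = 33523/25 s.
Target frame: (33523/25) × (50) = 67046.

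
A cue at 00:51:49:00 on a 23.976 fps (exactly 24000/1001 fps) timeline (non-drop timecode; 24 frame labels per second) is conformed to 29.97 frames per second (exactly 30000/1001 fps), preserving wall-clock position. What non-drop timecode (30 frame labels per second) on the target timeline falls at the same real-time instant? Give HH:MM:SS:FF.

00:51:49:00

Source frame index: (0×3600 + 51×60 + 49) × 24 + 0 = 74616.
Real time: 74616 / (24000/1001) = 3112109/1000 s.
Target frame: (3112109/1000) × (30000/1001) = 93270.
At 30 labels/s: frame 93270 → 00:51:49:00.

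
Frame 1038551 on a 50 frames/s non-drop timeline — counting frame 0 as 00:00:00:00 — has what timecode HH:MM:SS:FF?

05:46:11:01

1038551 ÷ 50 = 20771 full seconds, remainder 1 frame.
20771 s = 5 h 46 min 11 s.
Timecode: 05:46:11:01.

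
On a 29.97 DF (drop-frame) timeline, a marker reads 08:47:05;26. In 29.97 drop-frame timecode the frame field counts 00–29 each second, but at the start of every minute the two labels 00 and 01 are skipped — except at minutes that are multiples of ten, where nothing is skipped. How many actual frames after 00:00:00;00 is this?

Complete 10-minute blocks: 52, each 17982 frames → 935064.
Remaining 7 whole minutes in the current block: 1800 + 6 × 1798 = 12588 frames.
Within the current minute: 5 × 30 + 26 − 2 = 174 (labels ;00/;01 skipped at this minute). Total = 935064 + 12588 + 174 = 947826.

947826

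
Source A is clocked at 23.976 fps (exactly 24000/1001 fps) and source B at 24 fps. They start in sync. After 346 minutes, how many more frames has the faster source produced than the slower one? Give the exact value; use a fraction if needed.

346 min = 20760 s.
A emits 24000/1001 × 20760 = 498240000/1001 frames; B emits 24 × 20760 = 498240.
Difference = 498240/1001 frames (≈ 497.7423); B is ahead of A.

498240/1001 frames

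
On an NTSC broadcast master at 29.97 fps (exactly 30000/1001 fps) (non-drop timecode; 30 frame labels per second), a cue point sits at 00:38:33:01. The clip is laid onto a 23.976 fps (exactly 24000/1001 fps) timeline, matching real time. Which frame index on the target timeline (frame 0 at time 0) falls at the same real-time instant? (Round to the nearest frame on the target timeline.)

Source frame index: (0×3600 + 38×60 + 33) × 30 + 1 = 69391.
Real time: 69391 / (30000/1001) = 69460391/30000 s.
Target frame: (69460391/30000) × (24000/1001) = 277564/5 ≈ 55512.800 → 55513.

frame 55513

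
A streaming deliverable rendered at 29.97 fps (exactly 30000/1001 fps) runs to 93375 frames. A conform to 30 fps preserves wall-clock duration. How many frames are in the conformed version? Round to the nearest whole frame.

93468 frames

Frames at target rate = 93375 × (30) / (30000/1001) = 747747/8 ≈ 93468.375.
Nearest whole frame: 93468.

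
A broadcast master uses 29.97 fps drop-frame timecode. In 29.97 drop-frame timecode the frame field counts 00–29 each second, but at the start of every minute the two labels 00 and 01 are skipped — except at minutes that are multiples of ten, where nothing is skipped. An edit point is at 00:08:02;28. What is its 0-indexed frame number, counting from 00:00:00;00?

Complete 10-minute blocks: 0, each 17982 frames → 0.
Remaining 8 whole minutes in the current block: 1800 + 7 × 1798 = 14386 frames.
Within the current minute: 2 × 30 + 28 − 2 = 86 (labels ;00/;01 skipped at this minute). Total = 0 + 14386 + 86 = 14472.

14472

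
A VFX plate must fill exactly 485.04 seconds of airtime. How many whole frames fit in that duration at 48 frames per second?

23281 frames

Frames = 485.04 × 48 = 582048/25 ≈ 23281.9200.
Complete frames: 23281.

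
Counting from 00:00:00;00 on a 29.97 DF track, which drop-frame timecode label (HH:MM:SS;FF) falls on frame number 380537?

Each 10-minute DF block holds 10 × 60 × 30 − 9 × 2 = 17982 frames. 380537 ÷ 17982 → 21 full blocks, remainder 2915.
Within the partial block the first minute is 1800 frames and each further minute 1798, so 1 further minute boundary passed. Total skipped labels = 18 × 21 + 2 × 1 = 380.
Non-drop label index = 380537 + 380 = 380917; at 30 labels/s that is 03:31:37:07, i.e. DF 03:31:37;07.

03:31:37;07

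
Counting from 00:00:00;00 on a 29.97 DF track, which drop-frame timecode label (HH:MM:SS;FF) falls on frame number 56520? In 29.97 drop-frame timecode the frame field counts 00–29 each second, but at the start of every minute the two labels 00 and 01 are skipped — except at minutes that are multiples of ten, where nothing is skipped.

Each 10-minute DF block holds 10 × 60 × 30 − 9 × 2 = 17982 frames. 56520 ÷ 17982 → 3 full blocks, remainder 2574.
Within the partial block the first minute is 1800 frames and each further minute 1798, so 1 further minute boundary passed. Total skipped labels = 18 × 3 + 2 × 1 = 56.
Non-drop label index = 56520 + 56 = 56576; at 30 labels/s that is 00:31:25:26, i.e. DF 00:31:25;26.

00:31:25;26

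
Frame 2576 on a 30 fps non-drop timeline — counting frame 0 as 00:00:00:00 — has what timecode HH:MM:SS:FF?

2576 ÷ 30 = 85 full seconds, remainder 26 frames.
85 s = 0 h 1 min 25 s.
Timecode: 00:01:25:26.

00:01:25:26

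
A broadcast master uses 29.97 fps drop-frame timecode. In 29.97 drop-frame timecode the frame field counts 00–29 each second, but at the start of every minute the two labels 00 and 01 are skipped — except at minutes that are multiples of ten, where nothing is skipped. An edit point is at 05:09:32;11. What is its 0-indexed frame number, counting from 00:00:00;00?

Complete 10-minute blocks: 30, each 17982 frames → 539460.
Remaining 9 whole minutes in the current block: 1800 + 8 × 1798 = 16184 frames.
Within the current minute: 32 × 30 + 11 − 2 = 969 (labels ;00/;01 skipped at this minute). Total = 539460 + 16184 + 969 = 556613.

556613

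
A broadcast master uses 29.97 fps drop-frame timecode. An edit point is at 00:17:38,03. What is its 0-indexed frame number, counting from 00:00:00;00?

31711

Complete 10-minute blocks: 1, each 17982 frames → 17982.
Remaining 7 whole minutes in the current block: 1800 + 6 × 1798 = 12588 frames.
Within the current minute: 38 × 30 + 3 − 2 = 1141 (labels ;00/;01 skipped at this minute). Total = 17982 + 12588 + 1141 = 31711.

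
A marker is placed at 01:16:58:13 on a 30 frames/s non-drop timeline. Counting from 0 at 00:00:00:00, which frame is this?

frame 138553

Total seconds to the label: (1 × 3600 + 16 × 60 + 58) = 4618.
Frame index = 4618 × 30 + 13 = 138553.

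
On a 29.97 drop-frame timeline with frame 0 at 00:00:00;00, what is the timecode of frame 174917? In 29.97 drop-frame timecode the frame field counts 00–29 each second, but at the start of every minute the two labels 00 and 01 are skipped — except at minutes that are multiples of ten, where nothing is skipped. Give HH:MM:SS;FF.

Ten DF minutes hold 17982 frames, so frame 174917 lies in block 9 (frames 161838–179819) with 13079 frames into that block.
The block's first minute is 1800 frames and the rest 1798 each; 13079 frames reaches minute 7, so 9 × 18 + 7 × 2 = 176 labels have been skipped so far.
Adding those back, label number 174917 + 176 = 175093 at 30 labels/s is 5836 s + 13 f = 1 h 37 min 16 s frame 13, i.e. 01:37:16;13.

01:37:16;13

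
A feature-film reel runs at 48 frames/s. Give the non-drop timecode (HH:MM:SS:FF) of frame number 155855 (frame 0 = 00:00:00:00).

155855 ÷ 48 = 3246 full seconds, remainder 47 frames.
3246 s = 0 h 54 min 6 s.
Timecode: 00:54:06:47.

00:54:06:47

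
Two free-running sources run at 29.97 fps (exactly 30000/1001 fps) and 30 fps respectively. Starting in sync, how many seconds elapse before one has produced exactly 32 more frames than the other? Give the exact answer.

16016/15 seconds

The gap grows by |30 − 30000/1001| = 30/1001 frames per second.
Time for a 32-frame gap: 32 ÷ (30/1001) = 16016/15 s.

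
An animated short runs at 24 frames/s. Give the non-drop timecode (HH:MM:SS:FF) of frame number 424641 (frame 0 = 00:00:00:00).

04:54:53:09

424641 ÷ 24 = 17693 full seconds, remainder 9 frames.
17693 s = 4 h 54 min 53 s.
Timecode: 04:54:53:09.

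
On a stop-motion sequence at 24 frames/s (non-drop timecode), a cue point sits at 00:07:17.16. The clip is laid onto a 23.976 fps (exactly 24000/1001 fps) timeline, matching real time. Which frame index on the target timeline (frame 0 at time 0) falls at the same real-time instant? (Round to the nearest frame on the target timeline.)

frame 10494

Source frame index: (0×3600 + 7×60 + 17) × 24 + 16 = 10504.
Real time: 10504 / (24) = 1313/3 s.
Target frame: (1313/3) × (24000/1001) = 808000/77 ≈ 10493.506 → 10494.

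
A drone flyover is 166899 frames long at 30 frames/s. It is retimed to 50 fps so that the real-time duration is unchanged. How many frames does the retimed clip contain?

Target frames = source frames × (target rate / source rate) = 166899 × (50)/(30) = 166899 × 5/3 = 278165.

278165 frames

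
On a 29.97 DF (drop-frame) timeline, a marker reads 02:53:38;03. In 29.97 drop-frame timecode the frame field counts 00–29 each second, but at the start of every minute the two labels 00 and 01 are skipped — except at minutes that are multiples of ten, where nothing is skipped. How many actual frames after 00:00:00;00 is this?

312231

As if non-drop at 30 labels/s: (2 × 3600 + 53 × 60 + 38) × 30 + 3 = 312543.
Minute boundaries passed: 173; those not divisible by 10: 173 − 17 = 156; dropped labels = 2 × 156 = 312.
Actual frame index = 312543 − 312 = 312231.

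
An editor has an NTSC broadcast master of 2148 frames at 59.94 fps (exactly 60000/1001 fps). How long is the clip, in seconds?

Running time = 2148 / (60000/1001) = 35.8358 s.

35.8358 seconds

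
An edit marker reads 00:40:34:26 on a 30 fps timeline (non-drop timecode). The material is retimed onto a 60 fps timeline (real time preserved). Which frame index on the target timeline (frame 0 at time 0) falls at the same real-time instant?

frame 146092

Source frame index: (0×3600 + 40×60 + 34) × 30 + 26 = 73046.
Real time: 73046 / (30) = 36523/15 s.
Target frame: (36523/15) × (60) = 146092.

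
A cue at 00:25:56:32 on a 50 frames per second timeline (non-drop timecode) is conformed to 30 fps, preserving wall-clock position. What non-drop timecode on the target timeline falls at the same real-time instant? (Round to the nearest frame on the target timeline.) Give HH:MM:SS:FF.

Source frame index: (0×3600 + 25×60 + 56) × 50 + 32 = 77832.
Real time: 77832 / (50) = 38916/25 s.
Target frame: (38916/25) × (30) = 233496/5 ≈ 46699.200 → 46699.
At 30 labels/s: frame 46699 → 00:25:56:19.

00:25:56:19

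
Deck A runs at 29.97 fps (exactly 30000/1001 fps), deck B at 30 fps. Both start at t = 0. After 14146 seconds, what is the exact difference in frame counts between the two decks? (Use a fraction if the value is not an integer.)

38580/91 frames

A emits 30000/1001 × 14146 = 38580000/91 frames; B emits 30 × 14146 = 424380.
Difference = 38580/91 frames (≈ 423.9560); B is ahead of A.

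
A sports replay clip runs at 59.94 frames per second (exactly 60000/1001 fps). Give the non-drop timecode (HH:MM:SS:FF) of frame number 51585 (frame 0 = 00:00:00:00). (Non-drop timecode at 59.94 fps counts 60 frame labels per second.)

00:14:19:45

51585 ÷ 60 = 859 full seconds, remainder 45 frames.
859 s = 0 h 14 min 19 s.
Timecode: 00:14:19:45.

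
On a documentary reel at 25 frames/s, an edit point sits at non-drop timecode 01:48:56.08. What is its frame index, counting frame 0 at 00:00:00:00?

Total seconds to the label: (1 × 3600 + 48 × 60 + 56) = 6536.
Frame index = 6536 × 25 + 8 = 163408.

frame 163408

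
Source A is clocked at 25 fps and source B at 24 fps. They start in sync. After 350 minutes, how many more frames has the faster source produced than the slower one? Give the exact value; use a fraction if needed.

21000 frames

350 min = 21000 s.
A emits 25 × 21000 = 525000 frames; B emits 24 × 21000 = 504000.
Difference = 21000 frames; B is behind A.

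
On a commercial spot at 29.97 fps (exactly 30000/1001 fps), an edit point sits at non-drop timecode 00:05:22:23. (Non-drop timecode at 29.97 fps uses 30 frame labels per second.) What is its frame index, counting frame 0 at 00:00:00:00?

9683

Total seconds to the label: (0 × 3600 + 5 × 60 + 22) = 322.
Frame index = 322 × 30 + 23 = 9683.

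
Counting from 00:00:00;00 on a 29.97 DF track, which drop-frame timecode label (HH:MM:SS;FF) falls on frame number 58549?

00:32:33;17

Ten DF minutes hold 17982 frames, so frame 58549 lies in block 3 (frames 53946–71927) with 4603 frames into that block.
The block's first minute is 1800 frames and the rest 1798 each; 4603 frames reaches minute 2, so 3 × 18 + 2 × 2 = 58 labels have been skipped so far.
Adding those back, label number 58549 + 58 = 58607 at 30 labels/s is 1953 s + 17 f = 0 h 32 min 33 s frame 17, i.e. 00:32:33;17.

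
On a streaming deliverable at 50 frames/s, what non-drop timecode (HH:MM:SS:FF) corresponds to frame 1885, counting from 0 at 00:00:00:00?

00:00:37:35

1885 ÷ 50 = 37 full seconds, remainder 35 frames.
37 s = 0 h 0 min 37 s.
Timecode: 00:00:37:35.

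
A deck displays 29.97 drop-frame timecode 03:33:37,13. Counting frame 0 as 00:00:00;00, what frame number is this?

As if non-drop at 30 labels/s: (3 × 3600 + 33 × 60 + 37) × 30 + 13 = 384523.
Minute boundaries passed: 213; those not divisible by 10: 213 − 21 = 192; dropped labels = 2 × 192 = 384.
Actual frame index = 384523 − 384 = 384139.

384139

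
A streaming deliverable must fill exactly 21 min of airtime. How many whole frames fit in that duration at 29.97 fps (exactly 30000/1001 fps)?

21 min = 1260 s.
Frames = 1260 × 30000/1001 = 5400000/143 ≈ 37762.2378.
Complete frames: 37762.

37762 frames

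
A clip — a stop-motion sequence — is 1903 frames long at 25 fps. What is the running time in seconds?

76.12 seconds

Running time = 1903 / (25) = 76.12 s.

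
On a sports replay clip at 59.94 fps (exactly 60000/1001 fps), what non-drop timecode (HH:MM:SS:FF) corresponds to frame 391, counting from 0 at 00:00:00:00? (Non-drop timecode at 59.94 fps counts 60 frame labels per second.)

391 ÷ 60 = 6 full seconds, remainder 31 frames.
6 s = 0 h 0 min 6 s.
Timecode: 00:00:06:31.

00:00:06:31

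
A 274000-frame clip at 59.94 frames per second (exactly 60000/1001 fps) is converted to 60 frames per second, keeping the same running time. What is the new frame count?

274274 frames

Target frames = source frames × (target rate / source rate) = 274000 × (60)/(60000/1001) = 274000 × 1001/1000 = 274274.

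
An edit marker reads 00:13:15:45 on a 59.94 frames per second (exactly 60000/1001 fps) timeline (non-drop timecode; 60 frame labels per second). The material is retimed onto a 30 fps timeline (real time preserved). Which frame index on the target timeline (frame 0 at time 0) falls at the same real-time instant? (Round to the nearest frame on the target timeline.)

Source frame index: (0×3600 + 13×60 + 15) × 60 + 45 = 47745.
Real time: 47745 / (60000/1001) = 3186183/4000 s.
Target frame: (3186183/4000) × (30) = 9558549/400 ≈ 23896.373 → 23896.

frame 23896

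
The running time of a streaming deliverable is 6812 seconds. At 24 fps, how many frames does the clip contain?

Frames = 6812 × 24 = 163488.

163488 frames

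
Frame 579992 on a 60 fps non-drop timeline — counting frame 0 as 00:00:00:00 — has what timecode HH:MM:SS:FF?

02:41:06:32

579992 ÷ 60 = 9666 full seconds, remainder 32 frames.
9666 s = 2 h 41 min 6 s.
Timecode: 02:41:06:32.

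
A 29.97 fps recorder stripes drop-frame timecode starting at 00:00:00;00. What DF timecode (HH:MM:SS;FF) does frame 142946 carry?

Ten DF minutes hold 17982 frames, so frame 142946 lies in block 7 (frames 125874–143855) with 17072 frames into that block.
The block's first minute is 1800 frames and the rest 1798 each; 17072 frames reaches minute 9, so 7 × 18 + 9 × 2 = 144 labels have been skipped so far.
Adding those back, label number 142946 + 144 = 143090 at 30 labels/s is 4769 s + 20 f = 1 h 19 min 29 s frame 20, i.e. 01:19:29;20.

01:19:29;20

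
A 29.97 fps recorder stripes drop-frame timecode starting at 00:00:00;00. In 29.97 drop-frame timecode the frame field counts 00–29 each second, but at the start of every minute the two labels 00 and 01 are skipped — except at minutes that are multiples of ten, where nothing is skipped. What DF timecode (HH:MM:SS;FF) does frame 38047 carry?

00:21:09;15

Each 10-minute DF block holds 10 × 60 × 30 − 9 × 2 = 17982 frames. 38047 ÷ 17982 → 2 full blocks, remainder 2083.
Within the partial block the first minute is 1800 frames and each further minute 1798, so 1 further minute boundary passed. Total skipped labels = 18 × 2 + 2 × 1 = 38.
Non-drop label index = 38047 + 38 = 38085; at 30 labels/s that is 00:21:09:15, i.e. DF 00:21:09;15.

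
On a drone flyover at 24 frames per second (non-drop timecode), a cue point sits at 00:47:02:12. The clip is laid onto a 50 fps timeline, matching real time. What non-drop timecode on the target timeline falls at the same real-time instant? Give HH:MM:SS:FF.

Source frame index: (0×3600 + 47×60 + 2) × 24 + 12 = 67740.
Real time: 67740 / (24) = 5645/2 s.
Target frame: (5645/2) × (50) = 141125.
At 50 labels/s: frame 141125 → 00:47:02:25.

00:47:02:25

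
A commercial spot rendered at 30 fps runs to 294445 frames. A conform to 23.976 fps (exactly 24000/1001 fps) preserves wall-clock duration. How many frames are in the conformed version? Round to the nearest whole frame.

Frames at target rate = 294445 × (24000/1001) / (30) = 235556000/1001 ≈ 235320.679.
Nearest whole frame: 235321.

235321 frames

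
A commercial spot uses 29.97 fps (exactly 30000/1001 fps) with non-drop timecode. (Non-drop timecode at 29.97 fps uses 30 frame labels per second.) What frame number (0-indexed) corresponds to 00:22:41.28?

Total seconds to the label: (0 × 3600 + 22 × 60 + 41) = 1361.
Frame index = 1361 × 30 + 28 = 40858.

40858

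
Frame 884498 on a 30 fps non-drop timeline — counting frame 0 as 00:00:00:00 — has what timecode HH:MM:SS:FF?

884498 ÷ 30 = 29483 full seconds, remainder 8 frames.
29483 s = 8 h 11 min 23 s.
Timecode: 08:11:23:08.

08:11:23:08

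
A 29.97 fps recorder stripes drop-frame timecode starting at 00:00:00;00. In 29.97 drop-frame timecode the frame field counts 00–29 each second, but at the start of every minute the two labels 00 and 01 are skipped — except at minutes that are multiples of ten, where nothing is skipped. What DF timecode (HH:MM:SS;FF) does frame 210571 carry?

01:57:06;03

Ten DF minutes hold 17982 frames, so frame 210571 lies in block 11 (frames 197802–215783) with 12769 frames into that block.
The block's first minute is 1800 frames and the rest 1798 each; 12769 frames reaches minute 7, so 11 × 18 + 7 × 2 = 212 labels have been skipped so far.
Adding those back, label number 210571 + 212 = 210783 at 30 labels/s is 7026 s + 3 f = 1 h 57 min 6 s frame 3, i.e. 01:57:06;03.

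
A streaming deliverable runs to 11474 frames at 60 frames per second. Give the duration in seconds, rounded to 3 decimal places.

191.233 seconds

Running time = 11474 × 1/60 = 5737/30 s ≈ 191.233 s.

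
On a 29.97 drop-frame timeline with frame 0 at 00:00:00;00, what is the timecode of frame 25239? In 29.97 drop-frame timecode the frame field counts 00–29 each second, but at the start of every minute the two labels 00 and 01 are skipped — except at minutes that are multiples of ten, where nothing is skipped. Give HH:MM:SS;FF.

Each 10-minute DF block holds 10 × 60 × 30 − 9 × 2 = 17982 frames. 25239 ÷ 17982 → 1 full block, remainder 7257.
Within the partial block the first minute is 1800 frames and each further minute 1798, so 4 further minute boundaries passed. Total skipped labels = 18 × 1 + 2 × 4 = 26.
Non-drop label index = 25239 + 26 = 25265; at 30 labels/s that is 00:14:02:05, i.e. DF 00:14:02;05.

00:14:02;05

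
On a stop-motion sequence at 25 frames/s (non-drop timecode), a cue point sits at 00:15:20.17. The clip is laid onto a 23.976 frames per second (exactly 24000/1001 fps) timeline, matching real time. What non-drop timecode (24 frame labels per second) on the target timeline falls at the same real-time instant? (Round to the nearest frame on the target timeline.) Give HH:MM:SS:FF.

00:15:19:18

Source frame index: (0×3600 + 15×60 + 20) × 25 + 17 = 23017.
Real time: 23017 / (25) = 23017/25 s.
Target frame: (23017/25) × (24000/1001) = 22096320/1001 ≈ 22074.246 → 22074.
At 24 labels/s: frame 22074 → 00:15:19:18.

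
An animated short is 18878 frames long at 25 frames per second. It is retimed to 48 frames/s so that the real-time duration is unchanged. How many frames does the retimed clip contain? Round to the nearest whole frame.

Frames at target rate = 18878 × (48) / (25) = 906144/25 ≈ 36245.760.
Nearest whole frame: 36246.

36246 frames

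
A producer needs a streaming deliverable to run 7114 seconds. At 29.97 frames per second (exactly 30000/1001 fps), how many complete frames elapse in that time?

213206 frames

Frames = 7114 × 30000/1001 = 213420000/1001 ≈ 213206.7932.
Complete frames: 213206.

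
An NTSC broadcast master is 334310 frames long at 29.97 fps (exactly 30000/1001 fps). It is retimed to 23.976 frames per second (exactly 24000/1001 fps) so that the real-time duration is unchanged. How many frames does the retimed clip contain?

Target frames = source frames × (target rate / source rate) = 334310 × (24000/1001)/(30000/1001) = 334310 × 4/5 = 267448.

267448 frames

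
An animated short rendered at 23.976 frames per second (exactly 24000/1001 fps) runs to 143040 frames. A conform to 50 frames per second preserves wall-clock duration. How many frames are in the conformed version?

298298 frames

Target frames = source frames × (target rate / source rate) = 143040 × (50)/(24000/1001) = 143040 × 1001/480 = 298298.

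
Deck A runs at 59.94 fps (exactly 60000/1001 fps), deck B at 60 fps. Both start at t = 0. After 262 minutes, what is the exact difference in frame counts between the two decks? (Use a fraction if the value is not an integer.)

262 min = 15720 s.
A emits 60000/1001 × 15720 = 943200000/1001 frames; B emits 60 × 15720 = 943200.
Difference = 943200/1001 frames (≈ 942.2577); B is ahead of A.

943200/1001 frames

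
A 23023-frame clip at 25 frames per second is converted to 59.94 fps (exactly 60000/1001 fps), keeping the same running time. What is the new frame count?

Target frames = source frames × (target rate / source rate) = 23023 × (60000/1001)/(25) = 23023 × 2400/1001 = 55200.

55200 frames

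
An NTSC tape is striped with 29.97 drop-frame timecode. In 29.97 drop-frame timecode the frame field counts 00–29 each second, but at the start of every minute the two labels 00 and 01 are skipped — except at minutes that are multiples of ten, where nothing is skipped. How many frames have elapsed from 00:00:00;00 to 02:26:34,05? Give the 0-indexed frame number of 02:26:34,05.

Complete 10-minute blocks: 14, each 17982 frames → 251748.
Remaining 6 whole minutes in the current block: 1800 + 5 × 1798 = 10790 frames.
Within the current minute: 34 × 30 + 5 − 2 = 1023 (labels ;00/;01 skipped at this minute). Total = 251748 + 10790 + 1023 = 263561.

263561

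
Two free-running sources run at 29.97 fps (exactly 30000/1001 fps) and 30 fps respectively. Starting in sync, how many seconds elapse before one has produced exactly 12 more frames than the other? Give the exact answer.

The gap grows by |30 − 30000/1001| = 30/1001 frames per second.
Time for a 12-frame gap: 12 ÷ (30/1001) = 400.4 s.

400.4 seconds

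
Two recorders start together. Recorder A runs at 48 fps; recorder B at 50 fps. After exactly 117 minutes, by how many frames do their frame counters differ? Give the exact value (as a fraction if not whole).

117 min = 7020 s.
A emits 48 × 7020 = 336960 frames; B emits 50 × 7020 = 351000.
Difference = 14040 frames; B is ahead of A.

14040 frames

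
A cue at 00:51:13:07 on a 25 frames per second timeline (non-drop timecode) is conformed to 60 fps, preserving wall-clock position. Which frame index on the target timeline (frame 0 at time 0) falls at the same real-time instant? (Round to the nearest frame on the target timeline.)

Source frame index: (0×3600 + 51×60 + 13) × 25 + 7 = 76832.
Real time: 76832 / (25) = 76832/25 s.
Target frame: (76832/25) × (60) = 921984/5 ≈ 184396.800 → 184397.

frame 184397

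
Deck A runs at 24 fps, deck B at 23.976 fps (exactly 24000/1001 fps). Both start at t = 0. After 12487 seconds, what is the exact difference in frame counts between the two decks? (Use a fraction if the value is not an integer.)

A emits 24 × 12487 = 299688 frames; B emits 24000/1001 × 12487 = 299688000/1001.
Difference = 299688/1001 frames (≈ 299.3886); B is behind A.

299688/1001 frames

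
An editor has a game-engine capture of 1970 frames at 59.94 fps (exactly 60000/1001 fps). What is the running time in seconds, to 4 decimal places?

32.8662 seconds

Running time = 1970 × 1001/60000 = 197197/6000 s ≈ 32.8662 s.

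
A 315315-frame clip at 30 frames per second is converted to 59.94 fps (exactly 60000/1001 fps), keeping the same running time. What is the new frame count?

630000 frames

Target frames = source frames × (target rate / source rate) = 315315 × (60000/1001)/(30) = 315315 × 2000/1001 = 630000.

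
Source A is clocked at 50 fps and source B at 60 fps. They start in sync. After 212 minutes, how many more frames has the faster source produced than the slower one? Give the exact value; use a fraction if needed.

212 min = 12720 s.
A emits 50 × 12720 = 636000 frames; B emits 60 × 12720 = 763200.
Difference = 127200 frames; B is ahead of A.

127200 frames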